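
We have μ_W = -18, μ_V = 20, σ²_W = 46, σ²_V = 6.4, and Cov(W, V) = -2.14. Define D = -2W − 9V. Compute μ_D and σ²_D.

μ_D = -144, σ²_D = 625.36

μ_D = (-2)·μ_W + (-9)·μ_V = (-2)·(-18) + (-9)·20 = -144.
σ²_D = a²·σ²_W + b²·σ²_V + 2ab·Cov(W, V) with a = -2, b = -9.
= (-2)²·46 + (-9)²·6.4 + 2·(-2)·(-9)·(-2.14)
= 184 + 518.4 + (-77.04) = 625.36.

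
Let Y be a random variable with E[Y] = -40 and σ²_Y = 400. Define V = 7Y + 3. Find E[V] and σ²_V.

E[V] = -277, σ²_V = 19600

V = 7Y + 3 is linear with a = 7, b = 3.
E[V] = a·E[Y] + b = 7·(-40) + 3 = -277.
σ²_V = a²·σ²_Y = 7²·400 = 19600 (the additive constant 3 does not affect variance).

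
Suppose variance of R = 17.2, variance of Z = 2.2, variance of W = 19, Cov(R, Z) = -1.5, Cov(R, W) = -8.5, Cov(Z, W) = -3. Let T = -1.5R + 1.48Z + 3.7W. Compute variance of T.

variance of T = a²·variance of R + b²·variance of Z + c²·variance of W + 2ab·Cov(R, Z) + 2ac·Cov(R, W) + 2bc·Cov(Z, W), with a = -1.5, b = 1.48, c = 3.7.
= 38.7 + 4.81888 + 260.11 + 6.66 + 94.35 + (-32.856)
= 371.78288.

variance of T = 371.78288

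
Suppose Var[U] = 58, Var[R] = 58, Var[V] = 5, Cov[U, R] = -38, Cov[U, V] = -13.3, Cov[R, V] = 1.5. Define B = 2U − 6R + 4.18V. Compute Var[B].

Var[B] = 3021.746

Var[B] = a²·Var[U] + b²·Var[R] + c²·Var[V] + 2ab·Cov[U, R] + 2ac·Cov[U, V] + 2bc·Cov[R, V], with a = 2, b = -6, c = 4.18.
= 232 + 2088 + 87.362 + 912 + (-222.376) + (-75.24)
= 3021.746.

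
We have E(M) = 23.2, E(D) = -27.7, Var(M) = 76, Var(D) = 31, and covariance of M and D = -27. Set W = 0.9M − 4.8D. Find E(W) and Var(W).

E(W) = 0.9·E(M) + (-4.8)·E(D) = 0.9·23.2 + (-4.8)·(-27.7) = 153.84.
Var(W) = a²·Var(M) + b²·Var(D) + 2ab·covariance of M and D with a = 0.9, b = -4.8.
= 0.9²·76 + (-4.8)²·31 + 2·0.9·(-4.8)·(-27)
= 61.56 + 714.24 + 233.28 = 1009.08.

E(W) = 153.84, Var(W) = 1009.08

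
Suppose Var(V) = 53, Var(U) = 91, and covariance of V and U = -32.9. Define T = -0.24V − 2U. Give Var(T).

Var(T) = a²·Var(V) + b²·Var(U) + 2ab·covariance of V and U with a = -0.24, b = -2.
= (-0.24)²·53 + (-2)²·91 + 2·(-0.24)·(-2)·(-32.9)
= 3.0528 + 364 + (-31.584) = 335.4688.

Var(T) = 335.4688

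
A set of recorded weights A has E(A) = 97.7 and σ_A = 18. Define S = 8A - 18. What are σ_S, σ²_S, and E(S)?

σ_S = 144, σ²_S = 20736, E(S) = 763.6

S = 8A - 18 is linear with a = 8, b = -18.
σ_S = |a|·σ_A = |8|·18 = 144.
σ²_A = 18² = 324.
σ²_S = a²·σ²_A = 8²·324 = 20736 (the additive constant -18 does not affect variance).
E(S) = a·E(A) + b = 8·97.7 + (-18) = 763.6.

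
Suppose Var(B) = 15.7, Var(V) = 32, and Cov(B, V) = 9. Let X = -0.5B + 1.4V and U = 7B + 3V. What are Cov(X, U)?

Cov(X, U) = 154.15

By bilinearity, Cov(X, U) = ac·Var(B) + bd·Var(V) + (ad+bc)·Cov(B, V), with a=-0.5, b=1.4, c=7, d=3.
ac·Var(B) = (-0.5)·7·15.7 = -54.95
bd·Var(V) = 1.4·3·32 = 134.4
(ad+bc)·Cov(B, V) = (8.3)·9 = 74.7
Cov(X, U) = -54.95 + 134.4 + 74.7 = 154.15.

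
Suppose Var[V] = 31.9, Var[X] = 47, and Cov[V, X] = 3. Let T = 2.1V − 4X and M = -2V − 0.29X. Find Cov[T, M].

By bilinearity, Cov[T, M] = ac·Var[V] + bd·Var[X] + (ad+bc)·Cov[V, X], with a=2.1, b=-4, c=-2, d=-0.29.
ac·Var[V] = 2.1·(-2)·31.9 = -133.98
bd·Var[X] = (-4)·(-0.29)·47 = 54.52
(ad+bc)·Cov[V, X] = (7.391)·3 = 22.173
Cov[T, M] = -133.98 + 54.52 + 22.173 = -57.287.

Cov[T, M] = -57.287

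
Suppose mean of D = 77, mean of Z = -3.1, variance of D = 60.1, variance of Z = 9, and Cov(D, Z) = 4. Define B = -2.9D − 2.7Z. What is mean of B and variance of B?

mean of B = (-2.9)·mean of D + (-2.7)·mean of Z = (-2.9)·77 + (-2.7)·(-3.1) = -214.93.
variance of B = a²·variance of D + b²·variance of Z + 2ab·Cov(D, Z) with a = -2.9, b = -2.7.
= (-2.9)²·60.1 + (-2.7)²·9 + 2·(-2.9)·(-2.7)·4
= 505.441 + 65.61 + 62.64 = 633.691.

mean of B = -214.93, variance of B = 633.691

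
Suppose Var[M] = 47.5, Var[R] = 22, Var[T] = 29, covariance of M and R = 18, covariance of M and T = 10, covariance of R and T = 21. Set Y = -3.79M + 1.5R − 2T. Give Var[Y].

Var[Y] = 668.73475

Var[Y] = a²·Var[M] + b²·Var[R] + c²·Var[T] + 2ab·covariance of M and R + 2ac·covariance of M and T + 2bc·covariance of R and T, with a = -3.79, b = 1.5, c = -2.
= 682.29475 + 49.5 + 116 + (-204.66) + 151.6 + (-126)
= 668.73475.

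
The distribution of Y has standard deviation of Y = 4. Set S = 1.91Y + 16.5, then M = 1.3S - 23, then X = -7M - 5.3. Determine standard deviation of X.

standard deviation of X = 69.524

standard deviation of S = |1.91|·4 = 7.64.
standard deviation of M = |1.3|·7.64 = 9.932.
standard deviation of X = |-7|·9.932 = 69.524.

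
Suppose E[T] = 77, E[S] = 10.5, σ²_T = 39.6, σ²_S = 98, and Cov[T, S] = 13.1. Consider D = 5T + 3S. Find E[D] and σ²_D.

E[D] = 416.5, σ²_D = 2265

E[D] = 5·E[T] + 3·E[S] = 5·77 + 3·10.5 = 416.5.
σ²_D = a²·σ²_T + b²·σ²_S + 2ab·Cov[T, S] with a = 5, b = 3.
= 5²·39.6 + 3²·98 + 2·5·3·13.1
= 990 + 882 + 393 = 2265.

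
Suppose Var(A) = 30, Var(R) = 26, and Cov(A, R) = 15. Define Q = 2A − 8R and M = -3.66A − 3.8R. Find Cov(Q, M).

By bilinearity, Cov(Q, M) = ac·Var(A) + bd·Var(R) + (ad+bc)·Cov(A, R), with a=2, b=-8, c=-3.66, d=-3.8.
ac·Var(A) = 2·(-3.66)·30 = -219.6
bd·Var(R) = (-8)·(-3.8)·26 = 790.4
(ad+bc)·Cov(A, R) = (21.68)·15 = 325.2
Cov(Q, M) = -219.6 + 790.4 + 325.2 = 896.

Cov(Q, M) = 896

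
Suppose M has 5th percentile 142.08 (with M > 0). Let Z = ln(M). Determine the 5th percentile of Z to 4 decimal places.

5th percentile of Z = 4.9564

ln(M) is increasing, so P_{5}(Z) = g(P_{5}(M)) ≈ 4.9564.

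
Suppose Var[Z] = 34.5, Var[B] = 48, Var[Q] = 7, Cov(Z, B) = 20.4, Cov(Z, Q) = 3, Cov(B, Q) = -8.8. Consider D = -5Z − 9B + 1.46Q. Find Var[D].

Var[D] = 6788.8852

Var[D] = a²·Var[Z] + b²·Var[B] + c²·Var[Q] + 2ab·Cov(Z, B) + 2ac·Cov(Z, Q) + 2bc·Cov(B, Q), with a = -5, b = -9, c = 1.46.
= 862.5 + 3888 + 14.9212 + 1836 + (-43.8) + 231.264
= 6788.8852.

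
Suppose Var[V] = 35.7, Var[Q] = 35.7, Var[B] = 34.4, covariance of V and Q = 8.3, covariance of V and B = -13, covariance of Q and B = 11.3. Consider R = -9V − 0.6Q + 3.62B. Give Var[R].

Var[R] = a²·Var[V] + b²·Var[Q] + c²·Var[B] + 2ab·covariance of V and Q + 2ac·covariance of V and B + 2bc·covariance of Q and B, with a = -9, b = -0.6, c = 3.62.
= 2891.7 + 12.852 + 450.79136 + 89.64 + 847.08 + (-49.0872)
= 4242.97616.

Var[R] = 4242.97616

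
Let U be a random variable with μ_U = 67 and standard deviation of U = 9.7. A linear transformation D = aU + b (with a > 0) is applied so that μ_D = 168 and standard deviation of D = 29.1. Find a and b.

a = 3, b = -33

standard deviation of D = a·standard deviation of U (a > 0), so a = 29.1/9.7 = 3.
μ_D = a·μ_U + b, so b = 168 − 3·67 = -33.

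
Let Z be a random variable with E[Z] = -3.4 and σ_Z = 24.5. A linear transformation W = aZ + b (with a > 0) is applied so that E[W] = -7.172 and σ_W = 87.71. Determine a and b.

a = 3.58, b = 5

σ_W = a·σ_Z (a > 0), so a = 87.71/24.5 = 3.58.
E[W] = a·E[Z] + b, so b = -7.172 − 3.58·(-3.4) = 5.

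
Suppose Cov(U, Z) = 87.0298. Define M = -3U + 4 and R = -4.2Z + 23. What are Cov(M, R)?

Cov(M, R) = 1096.57548

Cov(M, R) = a·c·Cov(U, Z) = (-3)·(-4.2)·87.0298 = 1096.57548. Additive constants drop out.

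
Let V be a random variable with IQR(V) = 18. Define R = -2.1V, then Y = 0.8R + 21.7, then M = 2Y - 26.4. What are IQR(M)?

IQR(M) = 60.48

IQR(R) = |-2.1|·18 = 37.8.
IQR(Y) = |0.8|·37.8 = 30.24.
IQR(M) = |2|·30.24 = 60.48.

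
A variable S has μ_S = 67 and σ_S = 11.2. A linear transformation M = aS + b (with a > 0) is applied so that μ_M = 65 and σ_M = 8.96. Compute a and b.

a = 0.8, b = 11.4

σ_M = a·σ_S (a > 0), so a = 8.96/11.2 = 0.8.
μ_M = a·μ_S + b, so b = 65 − 0.8·67 = 11.4.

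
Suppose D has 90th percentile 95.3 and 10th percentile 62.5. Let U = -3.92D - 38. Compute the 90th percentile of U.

90th percentile of U = -283

Since a = -3.92 < 0 the transformation is decreasing, reversing order: the 90th percentile of U corresponds to the 10th percentile of D.
So P_{90}(U) = a·P_{10}(D) + b = (-3.92)·62.5 + (-38) = -283.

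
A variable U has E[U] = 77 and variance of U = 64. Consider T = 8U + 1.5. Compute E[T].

E[T] = 617.5

T = 8U + 1.5 is linear with a = 8, b = 1.5.
E[T] = a·E[U] + b = 8·77 + 1.5 = 617.5.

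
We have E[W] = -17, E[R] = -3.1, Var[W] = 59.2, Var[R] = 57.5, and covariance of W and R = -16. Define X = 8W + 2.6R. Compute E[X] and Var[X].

E[X] = -144.06, Var[X] = 3511.9

E[X] = 8·E[W] + 2.6·E[R] = 8·(-17) + 2.6·(-3.1) = -144.06.
Var[X] = a²·Var[W] + b²·Var[R] + 2ab·covariance of W and R with a = 8, b = 2.6.
= 8²·59.2 + 2.6²·57.5 + 2·8·2.6·(-16)
= 3788.8 + 388.7 + (-665.6) = 3511.9.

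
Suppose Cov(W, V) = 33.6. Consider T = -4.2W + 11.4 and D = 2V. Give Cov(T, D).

Cov(T, D) = -282.24

Cov(T, D) = a·c·Cov(W, V) = (-4.2)·2·33.6 = -282.24. Additive constants drop out.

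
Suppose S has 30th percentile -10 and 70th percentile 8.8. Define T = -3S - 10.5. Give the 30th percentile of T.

30th percentile of T = -36.9

Since a = -3 < 0 the transformation is decreasing, reversing order: the 30th percentile of T corresponds to the 70th percentile of S.
So P_{30}(T) = a·P_{70}(S) + b = (-3)·8.8 + (-10.5) = -36.9.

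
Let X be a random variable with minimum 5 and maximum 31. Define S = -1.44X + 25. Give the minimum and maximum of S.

min(S) = -19.64, max(S) = 17.8

a = -1.44 < 0, so order reverses: min(S) = a·max(X)+b = (-1.44)·31 + 25 = -19.64; max(S) = a·min(X)+b = (-1.44)·5 + 25 = 17.8.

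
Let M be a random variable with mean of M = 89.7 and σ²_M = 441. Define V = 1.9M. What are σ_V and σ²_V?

V = 1.9M is linear with a = 1.9, b = 0.
σ_M = √441 = 21.
σ_V = |a|·σ_M = |1.9|·21 = 39.9.
σ²_V = a²·σ²_M = 1.9²·441 = 1592.01.

σ_V = 39.9, σ²_V = 1592.01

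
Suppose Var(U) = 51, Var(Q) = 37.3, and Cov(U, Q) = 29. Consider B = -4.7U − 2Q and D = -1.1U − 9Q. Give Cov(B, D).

By bilinearity, Cov(B, D) = ac·Var(U) + bd·Var(Q) + (ad+bc)·Cov(U, Q), with a=-4.7, b=-2, c=-1.1, d=-9.
ac·Var(U) = (-4.7)·(-1.1)·51 = 263.67
bd·Var(Q) = (-2)·(-9)·37.3 = 671.4
(ad+bc)·Cov(U, Q) = (44.5)·29 = 1290.5
Cov(B, D) = 263.67 + 671.4 + 1290.5 = 2225.57.

Cov(B, D) = 2225.57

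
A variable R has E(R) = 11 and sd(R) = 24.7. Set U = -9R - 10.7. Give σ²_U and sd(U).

σ²_U = 49417.29, sd(U) = 222.3

U = -9R - 10.7 is linear with a = -9, b = -10.7.
σ²_R = 24.7² = 610.09.
σ²_U = a²·σ²_R = (-9)²·610.09 = 49417.29 (the additive constant -10.7 does not affect variance).
sd(U) = |a|·sd(R) = |-9|·24.7 = 222.3.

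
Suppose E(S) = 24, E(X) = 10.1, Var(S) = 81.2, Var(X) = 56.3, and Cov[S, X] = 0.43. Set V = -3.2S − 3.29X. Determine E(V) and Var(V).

E(V) = -110.029, Var(V) = 1449.93891

E(V) = (-3.2)·E(S) + (-3.29)·E(X) = (-3.2)·24 + (-3.29)·10.1 = -110.029.
Var(V) = a²·Var(S) + b²·Var(X) + 2ab·Cov[S, X] with a = -3.2, b = -3.29.
= (-3.2)²·81.2 + (-3.29)²·56.3 + 2·(-3.2)·(-3.29)·0.43
= 831.488 + 609.39683 + 9.05408 = 1449.93891.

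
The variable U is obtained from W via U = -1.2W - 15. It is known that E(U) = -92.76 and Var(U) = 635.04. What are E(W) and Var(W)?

E(W) = 64.8, Var(W) = 441

From U = -1.2W - 15: E(U) = a·E(W) + b, so E(W) = (E(U) − b)/a = (-92.76 − (-15))/(-1.2) = 64.8.
Var(U) = a²·Var(W), so Var(W) = 635.04/(-1.2)² = 441.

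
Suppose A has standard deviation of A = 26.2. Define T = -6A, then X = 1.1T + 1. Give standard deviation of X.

standard deviation of T = |-6|·26.2 = 157.2.
standard deviation of X = |1.1|·157.2 = 172.92.

standard deviation of X = 172.92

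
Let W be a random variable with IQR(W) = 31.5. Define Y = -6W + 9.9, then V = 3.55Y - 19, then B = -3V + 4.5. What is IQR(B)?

IQR(Y) = |-6|·31.5 = 189.
IQR(V) = |3.55|·189 = 670.95.
IQR(B) = |-3|·670.95 = 2012.85.

IQR(B) = 2012.85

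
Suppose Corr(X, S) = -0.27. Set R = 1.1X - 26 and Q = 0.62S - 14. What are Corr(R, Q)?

Corr(R, Q) = -0.27

Linear rescalings preserve correlation up to sign; here the slopes 1.1 and 0.62 have the same sign, so Corr(R, Q) = Corr(X, S) = -0.27.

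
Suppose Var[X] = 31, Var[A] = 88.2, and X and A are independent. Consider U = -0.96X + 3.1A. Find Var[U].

Var[U] = a²·Var[X] + b²·Var[A] + 2ab·covariance of X and A with a = -0.96, b = 3.1.
Independence gives covariance of X and A = 0.
= (-0.96)²·31 + 3.1²·88.2 + 2·(-0.96)·3.1·0
= 28.5696 + 847.602 + 0 = 876.1716.

Var[U] = 876.1716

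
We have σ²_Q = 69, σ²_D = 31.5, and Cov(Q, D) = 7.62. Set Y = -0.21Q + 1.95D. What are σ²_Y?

σ²_Y = a²·σ²_Q + b²·σ²_D + 2ab·Cov(Q, D) with a = -0.21, b = 1.95.
= (-0.21)²·69 + 1.95²·31.5 + 2·(-0.21)·1.95·7.62
= 3.0429 + 119.77875 + (-6.24078) = 116.58087.

σ²_Y = 116.58087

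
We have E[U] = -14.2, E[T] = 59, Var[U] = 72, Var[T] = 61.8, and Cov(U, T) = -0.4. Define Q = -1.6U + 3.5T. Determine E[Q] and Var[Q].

E[Q] = (-1.6)·E[U] + 3.5·E[T] = (-1.6)·(-14.2) + 3.5·59 = 229.22.
Var[Q] = a²·Var[U] + b²·Var[T] + 2ab·Cov(U, T) with a = -1.6, b = 3.5.
= (-1.6)²·72 + 3.5²·61.8 + 2·(-1.6)·3.5·(-0.4)
= 184.32 + 757.05 + 4.48 = 945.85.

E[Q] = 229.22, Var[Q] = 945.85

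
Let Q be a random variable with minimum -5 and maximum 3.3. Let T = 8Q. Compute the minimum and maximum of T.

a = 8 > 0, so min(T) = a·min(Q)+b = 8·(-5) = -40 and max(T) = 8·3.3 = 26.4.

min(T) = -40, max(T) = 26.4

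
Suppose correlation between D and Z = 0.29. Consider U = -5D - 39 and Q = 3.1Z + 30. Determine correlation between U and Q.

correlation between U and Q = -0.29

Linear rescalings preserve |correlation|; the slopes -5 and 3.1 have opposite signs, so the correlation flips sign: correlation between U and Q = −correlation between D and Z = -0.29.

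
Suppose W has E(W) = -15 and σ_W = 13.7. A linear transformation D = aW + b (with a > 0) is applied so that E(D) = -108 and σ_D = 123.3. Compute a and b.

σ_D = a·σ_W (a > 0), so a = 123.3/13.7 = 9.
E(D) = a·E(W) + b, so b = -108 − 9·(-15) = 27.

a = 9, b = 27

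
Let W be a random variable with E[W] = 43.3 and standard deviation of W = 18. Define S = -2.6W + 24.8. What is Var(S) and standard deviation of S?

S = -2.6W + 24.8 is linear with a = -2.6, b = 24.8.
Var(W) = 18² = 324.
Var(S) = a²·Var(W) = (-2.6)²·324 = 2190.24 (the additive constant 24.8 does not affect variance).
standard deviation of S = |a|·standard deviation of W = |-2.6|·18 = 46.8.

Var(S) = 2190.24, standard deviation of S = 46.8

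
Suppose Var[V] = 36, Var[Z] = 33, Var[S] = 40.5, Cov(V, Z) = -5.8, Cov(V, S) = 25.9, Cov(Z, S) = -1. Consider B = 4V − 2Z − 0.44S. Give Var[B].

Var[B] = a²·Var[V] + b²·Var[Z] + c²·Var[S] + 2ab·Cov(V, Z) + 2ac·Cov(V, S) + 2bc·Cov(Z, S), with a = 4, b = -2, c = -0.44.
= 576 + 132 + 7.8408 + 92.8 + (-91.168) + (-1.76)
= 715.7128.

Var[B] = 715.7128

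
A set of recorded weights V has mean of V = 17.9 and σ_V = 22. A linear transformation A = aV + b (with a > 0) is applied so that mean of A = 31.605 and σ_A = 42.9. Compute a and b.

a = 1.95, b = -3.3

σ_A = a·σ_V (a > 0), so a = 42.9/22 = 1.95.
mean of A = a·mean of V + b, so b = 31.605 − 1.95·17.9 = -3.3.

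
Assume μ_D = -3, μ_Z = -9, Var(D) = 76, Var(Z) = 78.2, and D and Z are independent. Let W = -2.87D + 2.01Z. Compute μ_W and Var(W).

μ_W = (-2.87)·μ_D + 2.01·μ_Z = (-2.87)·(-3) + 2.01·(-9) = -9.48.
Var(W) = a²·Var(D) + b²·Var(Z) + 2ab·Cov(D, Z) with a = -2.87, b = 2.01.
Independence gives Cov(D, Z) = 0.
= (-2.87)²·76 + 2.01²·78.2 + 2·(-2.87)·2.01·0
= 626.0044 + 315.93582 + 0 = 941.94022.

μ_W = -9.48, Var(W) = 941.94022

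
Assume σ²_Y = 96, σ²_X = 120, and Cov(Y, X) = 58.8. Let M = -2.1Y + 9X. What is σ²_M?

σ²_M = a²·σ²_Y + b²·σ²_X + 2ab·Cov(Y, X) with a = -2.1, b = 9.
= (-2.1)²·96 + 9²·120 + 2·(-2.1)·9·58.8
= 423.36 + 9720 + (-2222.64) = 7920.72.

σ²_M = 7920.72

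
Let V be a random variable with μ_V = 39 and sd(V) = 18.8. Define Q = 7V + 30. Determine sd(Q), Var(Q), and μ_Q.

Q = 7V + 30 is linear with a = 7, b = 30.
sd(Q) = |a|·sd(V) = |7|·18.8 = 131.6.
Var(V) = 18.8² = 353.44.
Var(Q) = a²·Var(V) = 7²·353.44 = 17318.56 (the additive constant 30 does not affect variance).
μ_Q = a·μ_V + b = 7·39 + 30 = 303.

sd(Q) = 131.6, Var(Q) = 17318.56, μ_Q = 303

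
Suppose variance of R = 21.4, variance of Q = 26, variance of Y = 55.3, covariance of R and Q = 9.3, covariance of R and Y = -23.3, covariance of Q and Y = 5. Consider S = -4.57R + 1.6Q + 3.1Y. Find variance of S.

variance of S = a²·variance of R + b²·variance of Q + c²·variance of Y + 2ab·covariance of R and Q + 2ac·covariance of R and Y + 2bc·covariance of Q and Y, with a = -4.57, b = 1.6, c = 3.1.
= 446.93686 + 66.56 + 531.433 + (-136.0032) + 660.1822 + 49.6
= 1618.70886.

variance of S = 1618.70886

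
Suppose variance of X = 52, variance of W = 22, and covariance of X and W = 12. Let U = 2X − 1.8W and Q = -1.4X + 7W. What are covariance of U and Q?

covariance of U and Q = -224.56

By bilinearity, covariance of U and Q = ac·variance of X + bd·variance of W + (ad+bc)·covariance of X and W, with a=2, b=-1.8, c=-1.4, d=7.
ac·variance of X = 2·(-1.4)·52 = -145.6
bd·variance of W = (-1.8)·7·22 = -277.2
(ad+bc)·covariance of X and W = (16.52)·12 = 198.24
covariance of U and Q = -145.6 + (-277.2) + 198.24 = -224.56.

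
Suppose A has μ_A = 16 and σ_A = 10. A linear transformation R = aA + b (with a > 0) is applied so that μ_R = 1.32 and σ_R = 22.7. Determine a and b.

σ_R = a·σ_A (a > 0), so a = 22.7/10 = 2.27.
μ_R = a·μ_A + b, so b = 1.32 − 2.27·16 = -35.

a = 2.27, b = -35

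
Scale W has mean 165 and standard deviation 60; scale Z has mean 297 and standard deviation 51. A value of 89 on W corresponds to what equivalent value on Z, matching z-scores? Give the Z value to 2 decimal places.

Z = 232.40

z = (89 − 165)/60 ≈ -1.2667.
Z = 297 + z·51 = 297 + (89 − 165)·51/60 = 232.40.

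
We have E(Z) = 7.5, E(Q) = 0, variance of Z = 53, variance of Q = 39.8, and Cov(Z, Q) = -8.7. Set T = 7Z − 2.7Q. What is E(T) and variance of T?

E(T) = 7·E(Z) + (-2.7)·E(Q) = 7·7.5 + (-2.7)·0 = 52.5.
variance of T = a²·variance of Z + b²·variance of Q + 2ab·Cov(Z, Q) with a = 7, b = -2.7.
= 7²·53 + (-2.7)²·39.8 + 2·7·(-2.7)·(-8.7)
= 2597 + 290.142 + 328.86 = 3216.002.

E(T) = 52.5, variance of T = 3216.002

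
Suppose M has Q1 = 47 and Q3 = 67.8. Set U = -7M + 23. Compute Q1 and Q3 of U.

Q1(U) = -451.6, Q3(U) = -306

a = -7 < 0 reverses order: Q1(U) comes from Q3(M), Q3(U) from Q1(M).
Q1(U) = (-7)·67.8 + 23 = -451.6; Q3(U) = (-7)·47 + 23 = -306.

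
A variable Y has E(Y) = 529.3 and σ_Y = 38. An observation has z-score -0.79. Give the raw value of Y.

Y = 499.28

Y = E(Y) + z·σ_Y = 529.3 + (-0.79)·38 = 499.28.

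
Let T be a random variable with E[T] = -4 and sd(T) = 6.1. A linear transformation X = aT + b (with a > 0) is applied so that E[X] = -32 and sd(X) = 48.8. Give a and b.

sd(X) = a·sd(T) (a > 0), so a = 48.8/6.1 = 8.
E[X] = a·E[T] + b, so b = -32 − 8·(-4) = 0.

a = 8, b = 0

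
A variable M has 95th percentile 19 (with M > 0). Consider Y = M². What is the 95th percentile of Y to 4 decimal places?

95th percentile of Y = 361

M² is increasing, so P_{95}(Y) = g(P_{95}(M)) = 361.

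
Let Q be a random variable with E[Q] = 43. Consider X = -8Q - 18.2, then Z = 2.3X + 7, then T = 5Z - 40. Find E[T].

E[T] = -4170.3

E[X] = (-8)·43 + (-18.2) = -362.2.
E[Z] = 2.3·(-362.2) + 7 = -826.06.
E[T] = 5·(-826.06) + (-40) = -4170.3.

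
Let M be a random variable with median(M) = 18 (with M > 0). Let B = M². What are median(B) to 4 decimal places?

M² is monotone on this domain, so median(B) = square(18) = 324.

median(B) = 324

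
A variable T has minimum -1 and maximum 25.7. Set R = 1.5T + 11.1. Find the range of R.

Range of T = 25.7 − (-1) = 26.7.
Range(R) = |a|·Range(T) = |1.5|·26.7 = 40.05.

Range(R) = 40.05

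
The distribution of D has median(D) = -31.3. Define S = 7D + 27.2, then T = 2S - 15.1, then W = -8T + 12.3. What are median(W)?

median(S) = 7·(-31.3) + 27.2 = -191.9.
median(T) = 2·(-191.9) + (-15.1) = -398.9.
median(W) = (-8)·(-398.9) + 12.3 = 3203.5.

median(W) = 3203.5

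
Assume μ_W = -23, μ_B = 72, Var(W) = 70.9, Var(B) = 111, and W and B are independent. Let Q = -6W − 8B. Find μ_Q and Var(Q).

μ_Q = -438, Var(Q) = 9656.4

μ_Q = (-6)·μ_W + (-8)·μ_B = (-6)·(-23) + (-8)·72 = -438.
Var(Q) = a²·Var(W) + b²·Var(B) + 2ab·covariance of W and B with a = -6, b = -8.
Independence gives covariance of W and B = 0.
= (-6)²·70.9 + (-8)²·111 + 2·(-6)·(-8)·0
= 2552.4 + 7104 + 0 = 9656.4.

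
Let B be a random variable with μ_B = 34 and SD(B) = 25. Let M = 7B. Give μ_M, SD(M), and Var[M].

μ_M = 238, SD(M) = 175, Var[M] = 30625

M = 7B is linear with a = 7, b = 0.
μ_M = a·μ_B + b = 7·34 = 238.
SD(M) = |a|·SD(B) = |7|·25 = 175.
Var[B] = 25² = 625.
Var[M] = a²·Var[B] = 7²·625 = 30625.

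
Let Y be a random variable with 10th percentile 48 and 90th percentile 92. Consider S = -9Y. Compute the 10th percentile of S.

10th percentile of S = -828

Since a = -9 < 0 the transformation is decreasing, reversing order: the 10th percentile of S corresponds to the 90th percentile of Y.
So P_{10}(S) = a·P_{90}(Y) + b = (-9)·92 = -828.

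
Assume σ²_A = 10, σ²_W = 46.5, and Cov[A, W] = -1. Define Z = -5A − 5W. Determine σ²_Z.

σ²_Z = a²·σ²_A + b²·σ²_W + 2ab·Cov[A, W] with a = -5, b = -5.
= (-5)²·10 + (-5)²·46.5 + 2·(-5)·(-5)·(-1)
= 250 + 1162.5 + (-50) = 1362.5.

σ²_Z = 1362.5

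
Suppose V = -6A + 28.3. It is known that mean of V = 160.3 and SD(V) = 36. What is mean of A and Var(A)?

From V = -6A + 28.3: mean of V = a·mean of A + b, so mean of A = (mean of V − b)/a = (160.3 − 28.3)/(-6) = -22.
Var(V) = 36² = 1296.
Var(V) = a²·Var(A), so Var(A) = 1296/(-6)² = 36.

mean of A = -22, Var(A) = 36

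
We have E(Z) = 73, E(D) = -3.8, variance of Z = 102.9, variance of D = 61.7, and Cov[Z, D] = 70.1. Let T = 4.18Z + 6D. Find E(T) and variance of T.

E(T) = 282.34, variance of T = 7535.32596

E(T) = 4.18·E(Z) + 6·E(D) = 4.18·73 + 6·(-3.8) = 282.34.
variance of T = a²·variance of Z + b²·variance of D + 2ab·Cov[Z, D] with a = 4.18, b = 6.
= 4.18²·102.9 + 6²·61.7 + 2·4.18·6·70.1
= 1797.90996 + 2221.2 + 3516.216 = 7535.32596.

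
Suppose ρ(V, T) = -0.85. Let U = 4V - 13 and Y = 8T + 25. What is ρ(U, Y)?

ρ(U, Y) = -0.85

Linear rescalings preserve correlation up to sign; here the slopes 4 and 8 have the same sign, so ρ(U, Y) = ρ(V, T) = -0.85.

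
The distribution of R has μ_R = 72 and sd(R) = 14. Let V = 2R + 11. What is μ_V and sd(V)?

V = 2R + 11 is linear with a = 2, b = 11.
μ_V = a·μ_R + b = 2·72 + 11 = 155.
sd(V) = |a|·sd(R) = |2|·14 = 28.

μ_V = 155, sd(V) = 28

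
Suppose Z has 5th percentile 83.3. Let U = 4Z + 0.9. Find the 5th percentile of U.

5th percentile of U = 334.1

Since a = 4 > 0 the transformation is increasing, so the 5th percentile of U = a·(P_{5} of Z) + b = 4·83.3 + 0.9 = 334.1.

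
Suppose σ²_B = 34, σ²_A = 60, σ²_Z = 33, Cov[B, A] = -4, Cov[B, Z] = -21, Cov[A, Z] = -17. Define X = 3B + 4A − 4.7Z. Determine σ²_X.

σ²_X = 3130.37

σ²_X = a²·σ²_B + b²·σ²_A + c²·σ²_Z + 2ab·Cov[B, A] + 2ac·Cov[B, Z] + 2bc·Cov[A, Z], with a = 3, b = 4, c = -4.7.
= 306 + 960 + 728.97 + (-96) + 592.2 + 639.2
= 3130.37.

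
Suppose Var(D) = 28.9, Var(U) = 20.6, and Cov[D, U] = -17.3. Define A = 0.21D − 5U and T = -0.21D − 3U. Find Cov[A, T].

Cov[A, T] = 300.45951

By bilinearity, Cov[A, T] = ac·Var(D) + bd·Var(U) + (ad+bc)·Cov[D, U], with a=0.21, b=-5, c=-0.21, d=-3.
ac·Var(D) = 0.21·(-0.21)·28.9 = -1.27449
bd·Var(U) = (-5)·(-3)·20.6 = 309
(ad+bc)·Cov[D, U] = (0.42)·(-17.3) = -7.266
Cov[A, T] = -1.27449 + 309 + (-7.266) = 300.45951.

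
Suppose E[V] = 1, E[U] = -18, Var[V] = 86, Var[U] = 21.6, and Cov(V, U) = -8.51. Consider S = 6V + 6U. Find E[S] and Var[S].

E[S] = -102, Var[S] = 3260.88

E[S] = 6·E[V] + 6·E[U] = 6·1 + 6·(-18) = -102.
Var[S] = a²·Var[V] + b²·Var[U] + 2ab·Cov(V, U) with a = 6, b = 6.
= 6²·86 + 6²·21.6 + 2·6·6·(-8.51)
= 3096 + 777.6 + (-612.72) = 3260.88.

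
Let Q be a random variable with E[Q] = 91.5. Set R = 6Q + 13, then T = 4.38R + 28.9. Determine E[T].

E[R] = 6·91.5 + 13 = 562.
E[T] = 4.38·562 + 28.9 = 2490.46.

E[T] = 2490.46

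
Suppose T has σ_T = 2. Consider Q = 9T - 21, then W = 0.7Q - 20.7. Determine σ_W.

σ_Q = |9|·2 = 18.
σ_W = |0.7|·18 = 12.6.

σ_W = 12.6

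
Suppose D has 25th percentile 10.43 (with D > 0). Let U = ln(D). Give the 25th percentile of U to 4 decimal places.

25th percentile of U = 2.3447

ln(D) is increasing, so P_{25}(U) = g(P_{25}(D)) ≈ 2.3447.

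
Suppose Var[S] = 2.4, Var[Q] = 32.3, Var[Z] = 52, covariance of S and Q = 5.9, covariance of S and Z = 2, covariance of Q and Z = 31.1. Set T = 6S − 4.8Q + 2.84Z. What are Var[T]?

Var[T] = a²·Var[S] + b²·Var[Q] + c²·Var[Z] + 2ab·covariance of S and Q + 2ac·covariance of S and Z + 2bc·covariance of Q and Z, with a = 6, b = -4.8, c = 2.84.
= 86.4 + 744.192 + 419.4112 + (-339.84) + 68.16 + (-847.9104)
= 130.4128.

Var[T] = 130.4128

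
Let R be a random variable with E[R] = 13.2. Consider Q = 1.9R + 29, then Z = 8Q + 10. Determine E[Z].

E[Q] = 1.9·13.2 + 29 = 54.08.
E[Z] = 8·54.08 + 10 = 442.64.

E[Z] = 442.64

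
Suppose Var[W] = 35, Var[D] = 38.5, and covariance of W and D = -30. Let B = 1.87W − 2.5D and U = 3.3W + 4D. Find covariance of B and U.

By bilinearity, covariance of B and U = ac·Var[W] + bd·Var[D] + (ad+bc)·covariance of W and D, with a=1.87, b=-2.5, c=3.3, d=4.
ac·Var[W] = 1.87·3.3·35 = 215.985
bd·Var[D] = (-2.5)·4·38.5 = -385
(ad+bc)·covariance of W and D = (-0.77)·(-30) = 23.1
covariance of B and U = 215.985 + (-385) + 23.1 = -145.915.

covariance of B and U = -145.915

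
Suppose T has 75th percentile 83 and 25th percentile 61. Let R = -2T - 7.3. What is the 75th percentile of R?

Since a = -2 < 0 the transformation is decreasing, reversing order: the 75th percentile of R corresponds to the 25th percentile of T.
So P_{75}(R) = a·P_{25}(T) + b = (-2)·61 + (-7.3) = -129.3.

75th percentile of R = -129.3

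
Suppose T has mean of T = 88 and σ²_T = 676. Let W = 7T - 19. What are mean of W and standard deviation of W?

W = 7T - 19 is linear with a = 7, b = -19.
mean of W = a·mean of T + b = 7·88 + (-19) = 597.
standard deviation of T = √676 = 26.
standard deviation of W = |a|·standard deviation of T = |7|·26 = 182.

mean of W = 597, standard deviation of W = 182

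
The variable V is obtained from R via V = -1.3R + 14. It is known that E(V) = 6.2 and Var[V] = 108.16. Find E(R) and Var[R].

E(R) = 6, Var[R] = 64

From V = -1.3R + 14: E(V) = a·E(R) + b, so E(R) = (E(V) − b)/a = (6.2 − 14)/(-1.3) = 6.
Var[V] = a²·Var[R], so Var[R] = 108.16/(-1.3)² = 64.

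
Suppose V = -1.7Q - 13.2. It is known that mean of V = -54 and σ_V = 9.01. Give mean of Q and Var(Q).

mean of Q = 24, Var(Q) = 28.09

From V = -1.7Q - 13.2: mean of V = a·mean of Q + b, so mean of Q = (mean of V − b)/a = (-54 − (-13.2))/(-1.7) = 24.
Var(V) = 9.01² = 81.1801.
Var(V) = a²·Var(Q), so Var(Q) = 81.1801/(-1.7)² = 28.09.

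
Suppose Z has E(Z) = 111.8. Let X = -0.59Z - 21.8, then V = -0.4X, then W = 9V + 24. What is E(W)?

E(X) = (-0.59)·111.8 + (-21.8) = -87.762.
E(V) = (-0.4)·(-87.762) = 35.1048.
E(W) = 9·35.1048 + 24 = 339.9432.

E(W) = 339.9432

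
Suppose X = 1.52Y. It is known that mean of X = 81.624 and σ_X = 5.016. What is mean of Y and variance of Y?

mean of Y = 53.7, variance of Y = 10.89

From X = 1.52Y: mean of X = a·mean of Y + b, so mean of Y = (mean of X − b)/a = (81.624 − 0)/1.52 = 53.7.
variance of X = 5.016² = 25.160256.
variance of X = a²·variance of Y, so variance of Y = 25.160256/1.52² = 10.89.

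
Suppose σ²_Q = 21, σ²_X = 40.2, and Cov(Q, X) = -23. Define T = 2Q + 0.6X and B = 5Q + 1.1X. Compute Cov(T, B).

By bilinearity, Cov(T, B) = ac·σ²_Q + bd·σ²_X + (ad+bc)·Cov(Q, X), with a=2, b=0.6, c=5, d=1.1.
ac·σ²_Q = 2·5·21 = 210
bd·σ²_X = 0.6·1.1·40.2 = 26.532
(ad+bc)·Cov(Q, X) = (5.2)·(-23) = -119.6
Cov(T, B) = 210 + 26.532 + (-119.6) = 116.932.

Cov(T, B) = 116.932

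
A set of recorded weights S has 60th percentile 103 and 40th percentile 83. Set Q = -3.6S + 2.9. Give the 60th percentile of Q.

Since a = -3.6 < 0 the transformation is decreasing, reversing order: the 60th percentile of Q corresponds to the 40th percentile of S.
So P_{60}(Q) = a·P_{40}(S) + b = (-3.6)·83 + 2.9 = -295.9.

60th percentile of Q = -295.9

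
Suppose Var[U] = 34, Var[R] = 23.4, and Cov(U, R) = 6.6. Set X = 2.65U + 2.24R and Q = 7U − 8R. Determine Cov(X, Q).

Cov(X, Q) = 174.94

By bilinearity, Cov(X, Q) = ac·Var[U] + bd·Var[R] + (ad+bc)·Cov(U, R), with a=2.65, b=2.24, c=7, d=-8.
ac·Var[U] = 2.65·7·34 = 630.7
bd·Var[R] = 2.24·(-8)·23.4 = -419.328
(ad+bc)·Cov(U, R) = (-5.52)·6.6 = -36.432
Cov(X, Q) = 630.7 + (-419.328) + (-36.432) = 174.94.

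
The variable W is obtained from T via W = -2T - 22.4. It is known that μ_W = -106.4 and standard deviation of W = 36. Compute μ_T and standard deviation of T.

μ_T = 42, standard deviation of T = 18

From W = -2T - 22.4: μ_W = a·μ_T + b, so μ_T = (μ_W − b)/a = (-106.4 − (-22.4))/(-2) = 42.
standard deviation of W = |a|·standard deviation of T, so standard deviation of T = 36/|-2| = 18.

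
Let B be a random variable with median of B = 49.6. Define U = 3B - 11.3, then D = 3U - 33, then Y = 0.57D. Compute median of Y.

median of Y = 216.315

median of U = 3·49.6 + (-11.3) = 137.5.
median of D = 3·137.5 + (-33) = 379.5.
median of Y = 0.57·379.5 = 216.315.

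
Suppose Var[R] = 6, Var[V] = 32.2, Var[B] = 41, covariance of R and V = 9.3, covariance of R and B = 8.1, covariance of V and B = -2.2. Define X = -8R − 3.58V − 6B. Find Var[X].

Var[X] = a²·Var[R] + b²·Var[V] + c²·Var[B] + 2ab·covariance of R and V + 2ac·covariance of R and B + 2bc·covariance of V and B, with a = -8, b = -3.58, c = -6.
= 384 + 412.68808 + 1476 + 532.704 + 777.6 + (-94.512)
= 3488.48008.

Var[X] = 3488.48008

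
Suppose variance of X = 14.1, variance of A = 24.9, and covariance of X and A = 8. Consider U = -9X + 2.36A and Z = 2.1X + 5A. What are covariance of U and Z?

covariance of U and Z = -293.022

By bilinearity, covariance of U and Z = ac·variance of X + bd·variance of A + (ad+bc)·covariance of X and A, with a=-9, b=2.36, c=2.1, d=5.
ac·variance of X = (-9)·2.1·14.1 = -266.49
bd·variance of A = 2.36·5·24.9 = 293.82
(ad+bc)·covariance of X and A = (-40.044)·8 = -320.352
covariance of U and Z = -266.49 + 293.82 + (-320.352) = -293.022.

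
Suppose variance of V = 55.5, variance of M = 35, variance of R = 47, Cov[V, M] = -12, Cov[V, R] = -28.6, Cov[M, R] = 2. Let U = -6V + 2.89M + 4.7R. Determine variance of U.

variance of U = a²·variance of V + b²·variance of M + c²·variance of R + 2ab·Cov[V, M] + 2ac·Cov[V, R] + 2bc·Cov[M, R], with a = -6, b = 2.89, c = 4.7.
= 1998 + 292.3235 + 1038.23 + 416.16 + 1613.04 + 54.332
= 5412.0855.

variance of U = 5412.0855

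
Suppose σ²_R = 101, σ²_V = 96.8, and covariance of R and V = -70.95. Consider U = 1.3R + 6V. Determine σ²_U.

σ²_U = a²·σ²_R + b²·σ²_V + 2ab·covariance of R and V with a = 1.3, b = 6.
= 1.3²·101 + 6²·96.8 + 2·1.3·6·(-70.95)
= 170.69 + 3484.8 + (-1106.82) = 2548.67.

σ²_U = 2548.67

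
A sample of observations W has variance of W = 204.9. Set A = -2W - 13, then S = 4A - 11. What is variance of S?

variance of S = 13113.6

variance of A = (-2)²·204.9 = 819.6.
variance of S = 4²·819.6 = 13113.6.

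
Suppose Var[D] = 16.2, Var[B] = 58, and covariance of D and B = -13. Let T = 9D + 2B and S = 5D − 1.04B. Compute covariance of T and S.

By bilinearity, covariance of T and S = ac·Var[D] + bd·Var[B] + (ad+bc)·covariance of D and B, with a=9, b=2, c=5, d=-1.04.
ac·Var[D] = 9·5·16.2 = 729
bd·Var[B] = 2·(-1.04)·58 = -120.64
(ad+bc)·covariance of D and B = (0.64)·(-13) = -8.32
covariance of T and S = 729 + (-120.64) + (-8.32) = 600.04.

covariance of T and S = 600.04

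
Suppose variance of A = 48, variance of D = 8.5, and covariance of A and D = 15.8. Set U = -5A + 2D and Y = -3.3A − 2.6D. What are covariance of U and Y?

By bilinearity, covariance of U and Y = ac·variance of A + bd·variance of D + (ad+bc)·covariance of A and D, with a=-5, b=2, c=-3.3, d=-2.6.
ac·variance of A = (-5)·(-3.3)·48 = 792
bd·variance of D = 2·(-2.6)·8.5 = -44.2
(ad+bc)·covariance of A and D = (6.4)·15.8 = 101.12
covariance of U and Y = 792 + (-44.2) + 101.12 = 848.92.

covariance of U and Y = 848.92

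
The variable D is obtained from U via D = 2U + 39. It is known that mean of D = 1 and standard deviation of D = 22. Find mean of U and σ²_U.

From D = 2U + 39: mean of D = a·mean of U + b, so mean of U = (mean of D − b)/a = (1 − 39)/2 = -19.
σ²_D = 22² = 484.
σ²_D = a²·σ²_U, so σ²_U = 484/2² = 121.

mean of U = -19, σ²_U = 121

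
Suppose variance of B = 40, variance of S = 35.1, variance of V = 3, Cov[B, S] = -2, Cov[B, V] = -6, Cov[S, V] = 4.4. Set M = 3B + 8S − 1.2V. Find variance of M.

variance of M = a²·variance of B + b²·variance of S + c²·variance of V + 2ab·Cov[B, S] + 2ac·Cov[B, V] + 2bc·Cov[S, V], with a = 3, b = 8, c = -1.2.
= 360 + 2246.4 + 4.32 + (-96) + 43.2 + (-84.48)
= 2473.44.

variance of M = 2473.44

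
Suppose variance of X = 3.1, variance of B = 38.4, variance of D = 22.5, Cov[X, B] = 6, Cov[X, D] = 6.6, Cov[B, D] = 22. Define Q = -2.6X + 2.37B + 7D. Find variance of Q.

variance of Q = 1754.92096

variance of Q = a²·variance of X + b²·variance of B + c²·variance of D + 2ab·Cov[X, B] + 2ac·Cov[X, D] + 2bc·Cov[B, D], with a = -2.6, b = 2.37, c = 7.
= 20.956 + 215.68896 + 1102.5 + (-73.944) + (-240.24) + 729.96
= 1754.92096.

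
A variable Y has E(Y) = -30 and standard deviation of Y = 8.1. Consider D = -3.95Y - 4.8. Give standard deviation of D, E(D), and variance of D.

D = -3.95Y - 4.8 is linear with a = -3.95, b = -4.8.
standard deviation of D = |a|·standard deviation of Y = |-3.95|·8.1 = 31.995.
E(D) = a·E(Y) + b = (-3.95)·(-30) + (-4.8) = 113.7.
variance of Y = 8.1² = 65.61.
variance of D = a²·variance of Y = (-3.95)²·65.61 = 1023.680025 (the additive constant -4.8 does not affect variance).

standard deviation of D = 31.995, E(D) = 113.7, variance of D = 1023.680025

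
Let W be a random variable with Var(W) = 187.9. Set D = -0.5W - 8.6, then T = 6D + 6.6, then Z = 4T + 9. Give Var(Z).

Var(D) = (-0.5)²·187.9 = 46.975.
Var(T) = 6²·46.975 = 1691.1.
Var(Z) = 4²·1691.1 = 27057.6.

Var(Z) = 27057.6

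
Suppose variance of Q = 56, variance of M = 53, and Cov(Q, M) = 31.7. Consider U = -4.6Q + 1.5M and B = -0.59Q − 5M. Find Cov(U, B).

Cov(U, B) = 455.5295

By bilinearity, Cov(U, B) = ac·variance of Q + bd·variance of M + (ad+bc)·Cov(Q, M), with a=-4.6, b=1.5, c=-0.59, d=-5.
ac·variance of Q = (-4.6)·(-0.59)·56 = 151.984
bd·variance of M = 1.5·(-5)·53 = -397.5
(ad+bc)·Cov(Q, M) = (22.115)·31.7 = 701.0455
Cov(U, B) = 151.984 + (-397.5) + 701.0455 = 455.5295.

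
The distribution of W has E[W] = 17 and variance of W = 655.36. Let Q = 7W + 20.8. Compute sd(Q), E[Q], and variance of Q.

Q = 7W + 20.8 is linear with a = 7, b = 20.8.
sd(W) = √655.36 = 25.6.
sd(Q) = |a|·sd(W) = |7|·25.6 = 179.2.
E[Q] = a·E[W] + b = 7·17 + 20.8 = 139.8.
variance of Q = a²·variance of W = 7²·655.36 = 32112.64 (the additive constant 20.8 does not affect variance).

sd(Q) = 179.2, E[Q] = 139.8, variance of Q = 32112.64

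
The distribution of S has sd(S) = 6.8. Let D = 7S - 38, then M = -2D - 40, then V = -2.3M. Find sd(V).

sd(D) = |7|·6.8 = 47.6.
sd(M) = |-2|·47.6 = 95.2.
sd(V) = |-2.3|·95.2 = 218.96.

sd(V) = 218.96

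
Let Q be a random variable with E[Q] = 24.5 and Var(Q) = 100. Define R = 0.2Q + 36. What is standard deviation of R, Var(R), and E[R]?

standard deviation of R = 2, Var(R) = 4, E[R] = 40.9

R = 0.2Q + 36 is linear with a = 0.2, b = 36.
standard deviation of Q = √100 = 10.
standard deviation of R = |a|·standard deviation of Q = |0.2|·10 = 2.
Var(R) = a²·Var(Q) = 0.2²·100 = 4 (the additive constant 36 does not affect variance).
E[R] = a·E[Q] + b = 0.2·24.5 + 36 = 40.9.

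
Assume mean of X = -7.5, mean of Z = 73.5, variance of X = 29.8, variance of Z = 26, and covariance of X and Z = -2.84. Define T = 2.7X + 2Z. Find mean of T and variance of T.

mean of T = 2.7·mean of X + 2·mean of Z = 2.7·(-7.5) + 2·73.5 = 126.75.
variance of T = a²·variance of X + b²·variance of Z + 2ab·covariance of X and Z with a = 2.7, b = 2.
= 2.7²·29.8 + 2²·26 + 2·2.7·2·(-2.84)
= 217.242 + 104 + (-30.672) = 290.57.

mean of T = 126.75, variance of T = 290.57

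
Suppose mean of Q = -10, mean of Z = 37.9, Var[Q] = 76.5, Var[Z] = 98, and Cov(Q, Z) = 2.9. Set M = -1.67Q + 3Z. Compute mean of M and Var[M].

mean of M = 130.4, Var[M] = 1066.29285

mean of M = (-1.67)·mean of Q + 3·mean of Z = (-1.67)·(-10) + 3·37.9 = 130.4.
Var[M] = a²·Var[Q] + b²·Var[Z] + 2ab·Cov(Q, Z) with a = -1.67, b = 3.
= (-1.67)²·76.5 + 3²·98 + 2·(-1.67)·3·2.9
= 213.35085 + 882 + (-29.058) = 1066.29285.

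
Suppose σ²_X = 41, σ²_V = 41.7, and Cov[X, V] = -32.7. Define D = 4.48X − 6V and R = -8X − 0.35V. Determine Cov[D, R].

By bilinearity, Cov[D, R] = ac·σ²_X + bd·σ²_V + (ad+bc)·Cov[X, V], with a=4.48, b=-6, c=-8, d=-0.35.
ac·σ²_X = 4.48·(-8)·41 = -1469.44
bd·σ²_V = (-6)·(-0.35)·41.7 = 87.57
(ad+bc)·Cov[X, V] = (46.432)·(-32.7) = -1518.3264
Cov[D, R] = -1469.44 + 87.57 + (-1518.3264) = -2900.1964.

Cov[D, R] = -2900.1964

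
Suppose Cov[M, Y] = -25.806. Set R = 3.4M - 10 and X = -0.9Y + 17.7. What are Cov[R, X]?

Cov[R, X] = a·c·Cov[M, Y] = 3.4·(-0.9)·(-25.806) = 78.96636. Additive constants drop out.

Cov[R, X] = 78.96636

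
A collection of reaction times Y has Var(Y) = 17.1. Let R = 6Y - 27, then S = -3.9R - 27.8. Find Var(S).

Var(S) = 9363.276

Var(R) = 6²·17.1 = 615.6.
Var(S) = (-3.9)²·615.6 = 9363.276.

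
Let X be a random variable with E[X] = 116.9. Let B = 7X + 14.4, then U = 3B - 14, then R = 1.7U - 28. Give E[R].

E[R] = 4194.97

E[B] = 7·116.9 + 14.4 = 832.7.
E[U] = 3·832.7 + (-14) = 2484.1.
E[R] = 1.7·2484.1 + (-28) = 4194.97.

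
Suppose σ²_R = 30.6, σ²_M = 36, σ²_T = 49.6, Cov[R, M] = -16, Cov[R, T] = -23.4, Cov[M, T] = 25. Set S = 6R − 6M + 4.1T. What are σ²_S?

σ²_S = a²·σ²_R + b²·σ²_M + c²·σ²_T + 2ab·Cov[R, M] + 2ac·Cov[R, T] + 2bc·Cov[M, T], with a = 6, b = -6, c = 4.1.
= 1101.6 + 1296 + 833.776 + 1152 + (-1151.28) + (-1230)
= 2002.096.

σ²_S = 2002.096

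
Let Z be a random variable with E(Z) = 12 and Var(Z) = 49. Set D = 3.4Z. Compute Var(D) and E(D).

Var(D) = 566.44, E(D) = 40.8

D = 3.4Z is linear with a = 3.4, b = 0.
Var(D) = a²·Var(Z) = 3.4²·49 = 566.44.
E(D) = a·E(Z) + b = 3.4·12 = 40.8.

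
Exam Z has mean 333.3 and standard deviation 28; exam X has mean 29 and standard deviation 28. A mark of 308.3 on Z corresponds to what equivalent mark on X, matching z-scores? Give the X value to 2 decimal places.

X = 4.00

z = (308.3 − 333.3)/28 ≈ -0.8929.
X = 29 + z·28 = 29 + (308.3 − 333.3)·28/28 = 4.00.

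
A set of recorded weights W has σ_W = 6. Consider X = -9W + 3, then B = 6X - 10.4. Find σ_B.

σ_B = 324

σ_X = |-9|·6 = 54.
σ_B = |6|·54 = 324.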